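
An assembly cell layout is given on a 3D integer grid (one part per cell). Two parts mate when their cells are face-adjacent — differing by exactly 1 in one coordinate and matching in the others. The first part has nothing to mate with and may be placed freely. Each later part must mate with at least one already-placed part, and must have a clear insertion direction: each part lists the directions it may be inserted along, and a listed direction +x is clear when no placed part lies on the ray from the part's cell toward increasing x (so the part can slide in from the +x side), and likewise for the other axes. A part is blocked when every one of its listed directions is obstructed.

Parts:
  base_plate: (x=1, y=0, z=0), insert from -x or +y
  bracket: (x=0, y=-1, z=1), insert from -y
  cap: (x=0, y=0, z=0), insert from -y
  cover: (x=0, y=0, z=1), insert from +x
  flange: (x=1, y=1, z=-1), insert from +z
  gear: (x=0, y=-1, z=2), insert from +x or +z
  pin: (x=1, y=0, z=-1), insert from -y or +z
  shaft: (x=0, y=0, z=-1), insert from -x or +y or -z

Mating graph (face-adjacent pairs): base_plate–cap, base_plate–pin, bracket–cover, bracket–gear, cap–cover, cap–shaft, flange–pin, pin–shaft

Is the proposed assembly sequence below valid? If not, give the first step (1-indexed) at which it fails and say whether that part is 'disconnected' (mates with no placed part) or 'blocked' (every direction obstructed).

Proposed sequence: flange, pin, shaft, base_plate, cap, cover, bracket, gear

1. flange@(1, 1, -1) [+z clear] — {flange}
2. pin@(1, 0, -1) [-y clear] — {flange, pin}
3. shaft@(0, 0, -1) [-x clear] — {flange, pin, shaft}
4. base_plate@(1, 0, 0) [-x clear] — {base_plate, flange, pin, shaft}
5. cap@(0, 0, 0) [-y clear] — {base_plate, cap, flange, pin, shaft}
6. cover@(0, 0, 1) [+x clear] — {base_plate, cap, cover, flange, pin, shaft}
7. bracket@(0, -1, 1) [-y clear] — {base_plate, bracket, cap, cover, flange, pin, shaft}
8. gear@(0, -1, 2) [+x clear] — {base_plate, bracket, cap, cover, flange, gear, pin, shaft}

Valid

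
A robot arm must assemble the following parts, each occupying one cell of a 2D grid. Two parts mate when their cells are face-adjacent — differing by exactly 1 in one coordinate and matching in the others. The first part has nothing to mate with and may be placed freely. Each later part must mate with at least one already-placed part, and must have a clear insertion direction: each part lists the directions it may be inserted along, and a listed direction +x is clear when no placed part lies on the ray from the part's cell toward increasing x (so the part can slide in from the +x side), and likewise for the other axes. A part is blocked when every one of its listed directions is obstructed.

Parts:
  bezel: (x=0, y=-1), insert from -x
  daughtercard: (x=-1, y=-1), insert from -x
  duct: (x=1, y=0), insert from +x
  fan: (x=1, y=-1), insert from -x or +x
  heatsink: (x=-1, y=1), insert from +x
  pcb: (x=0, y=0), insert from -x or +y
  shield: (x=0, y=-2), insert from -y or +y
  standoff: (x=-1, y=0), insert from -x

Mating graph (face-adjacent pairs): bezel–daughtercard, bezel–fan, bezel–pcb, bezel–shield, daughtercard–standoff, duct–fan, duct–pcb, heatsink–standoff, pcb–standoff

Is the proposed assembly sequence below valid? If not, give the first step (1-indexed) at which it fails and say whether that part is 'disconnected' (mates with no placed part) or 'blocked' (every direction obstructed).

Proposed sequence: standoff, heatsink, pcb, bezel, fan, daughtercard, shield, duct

1. standoff@(-1, 0) [-x clear] — {standoff}
2. heatsink@(-1, 1) [+x clear] — {heatsink, standoff}
3. pcb@(0, 0) [+y clear] — {heatsink, pcb, standoff}
4. bezel@(0, -1) [-x clear] — {bezel, heatsink, pcb, standoff}
5. fan@(1, -1) [+x clear] — {bezel, fan, heatsink, pcb, standoff}
6. daughtercard@(-1, -1) [-x clear] — {bezel, daughtercard, fan, heatsink, pcb, standoff}
7. shield@(0, -2) [-y clear] — {bezel, daughtercard, fan, heatsink, pcb, shield, standoff}
8. duct@(1, 0) [+x clear] — {bezel, daughtercard, duct, fan, heatsink, pcb, shield, standoff}

Valid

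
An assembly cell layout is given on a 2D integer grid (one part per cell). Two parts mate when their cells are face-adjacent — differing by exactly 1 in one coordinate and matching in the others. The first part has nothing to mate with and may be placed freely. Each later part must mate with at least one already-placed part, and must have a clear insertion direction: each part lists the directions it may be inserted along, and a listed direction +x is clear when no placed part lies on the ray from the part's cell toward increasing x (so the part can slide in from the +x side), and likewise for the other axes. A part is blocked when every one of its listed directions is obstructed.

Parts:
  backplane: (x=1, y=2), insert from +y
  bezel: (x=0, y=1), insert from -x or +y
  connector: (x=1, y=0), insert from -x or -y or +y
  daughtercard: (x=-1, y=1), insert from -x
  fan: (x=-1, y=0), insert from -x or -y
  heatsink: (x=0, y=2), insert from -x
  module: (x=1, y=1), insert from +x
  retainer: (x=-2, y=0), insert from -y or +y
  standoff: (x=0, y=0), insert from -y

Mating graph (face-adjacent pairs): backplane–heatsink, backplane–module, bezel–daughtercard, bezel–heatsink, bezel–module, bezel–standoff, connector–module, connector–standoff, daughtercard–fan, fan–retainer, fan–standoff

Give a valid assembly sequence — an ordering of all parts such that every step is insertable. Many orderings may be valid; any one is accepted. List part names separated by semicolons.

1. backplane@(1, 2) [+y clear] — {backplane}
2. module@(1, 1) [+x clear] — {backplane, module}
3. connector@(1, 0) [-x clear] — {backplane, connector, module}
4. bezel@(0, 1) [-x clear] — {backplane, bezel, connector, module}
5. daughtercard@(-1, 1) [-x clear] — {backplane, bezel, connector, daughtercard, module}
6. fan@(-1, 0) [-x clear] — {backplane, bezel, connector, daughtercard, fan, module}
7. standoff@(0, 0) [-y clear] — {backplane, bezel, connector, daughtercard, fan, module, standoff}
8. retainer@(-2, 0) [-y clear] — {backplane, bezel, connector, daughtercard, fan, module, retainer, standoff}
9. heatsink@(0, 2) [-x clear] — {backplane, bezel, connector, daughtercard, fan, heatsink, module, retainer, standoff}

backplane; module; connector; bezel; daughtercard; fan; standoff; retainer; heatsink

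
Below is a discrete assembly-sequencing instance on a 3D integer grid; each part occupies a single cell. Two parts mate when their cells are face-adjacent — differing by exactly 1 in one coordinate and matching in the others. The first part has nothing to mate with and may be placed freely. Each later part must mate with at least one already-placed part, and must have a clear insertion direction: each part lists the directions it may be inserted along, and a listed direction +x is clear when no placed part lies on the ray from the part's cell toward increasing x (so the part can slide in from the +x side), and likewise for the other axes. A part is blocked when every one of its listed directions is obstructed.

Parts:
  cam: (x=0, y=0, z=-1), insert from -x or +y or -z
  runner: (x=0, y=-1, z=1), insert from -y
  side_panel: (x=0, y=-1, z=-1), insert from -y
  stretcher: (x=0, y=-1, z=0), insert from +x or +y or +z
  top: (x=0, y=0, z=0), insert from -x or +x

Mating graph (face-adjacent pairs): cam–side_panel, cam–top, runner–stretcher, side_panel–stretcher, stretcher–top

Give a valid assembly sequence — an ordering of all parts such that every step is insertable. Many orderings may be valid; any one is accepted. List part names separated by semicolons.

1. cam@(0, 0, -1) [-x clear] — {cam}
2. side_panel@(0, -1, -1) [-y clear] — {cam, side_panel}
3. stretcher@(0, -1, 0) [+x clear] — {cam, side_panel, stretcher}
4. top@(0, 0, 0) [-x clear] — {cam, side_panel, stretcher, top}
5. runner@(0, -1, 1) [-y clear] — {cam, runner, side_panel, stretcher, top}

cam; side_panel; stretcher; top; runner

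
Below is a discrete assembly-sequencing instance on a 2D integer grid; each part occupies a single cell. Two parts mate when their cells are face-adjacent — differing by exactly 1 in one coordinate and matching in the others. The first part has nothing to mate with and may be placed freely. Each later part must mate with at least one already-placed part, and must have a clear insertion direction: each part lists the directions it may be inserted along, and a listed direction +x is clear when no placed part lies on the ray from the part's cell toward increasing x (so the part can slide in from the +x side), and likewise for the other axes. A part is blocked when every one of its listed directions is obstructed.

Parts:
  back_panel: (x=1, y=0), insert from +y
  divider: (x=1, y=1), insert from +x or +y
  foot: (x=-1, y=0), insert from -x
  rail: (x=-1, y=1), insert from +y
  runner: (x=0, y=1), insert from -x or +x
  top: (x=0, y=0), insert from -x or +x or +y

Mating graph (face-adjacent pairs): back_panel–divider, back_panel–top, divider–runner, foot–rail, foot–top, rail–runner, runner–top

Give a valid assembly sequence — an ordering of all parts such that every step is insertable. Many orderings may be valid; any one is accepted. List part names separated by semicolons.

1. back_panel@(1, 0) [+y clear] — {back_panel}
2. divider@(1, 1) [+x clear] — {back_panel, divider}
3. runner@(0, 1) [-x clear] — {back_panel, divider, runner}
4. rail@(-1, 1) [+y clear] — {back_panel, divider, rail, runner}
5. top@(0, 0) [-x clear] — {back_panel, divider, rail, runner, top}
6. foot@(-1, 0) [-x clear] — {back_panel, divider, foot, rail, runner, top}

back_panel; divider; runner; rail; top; foot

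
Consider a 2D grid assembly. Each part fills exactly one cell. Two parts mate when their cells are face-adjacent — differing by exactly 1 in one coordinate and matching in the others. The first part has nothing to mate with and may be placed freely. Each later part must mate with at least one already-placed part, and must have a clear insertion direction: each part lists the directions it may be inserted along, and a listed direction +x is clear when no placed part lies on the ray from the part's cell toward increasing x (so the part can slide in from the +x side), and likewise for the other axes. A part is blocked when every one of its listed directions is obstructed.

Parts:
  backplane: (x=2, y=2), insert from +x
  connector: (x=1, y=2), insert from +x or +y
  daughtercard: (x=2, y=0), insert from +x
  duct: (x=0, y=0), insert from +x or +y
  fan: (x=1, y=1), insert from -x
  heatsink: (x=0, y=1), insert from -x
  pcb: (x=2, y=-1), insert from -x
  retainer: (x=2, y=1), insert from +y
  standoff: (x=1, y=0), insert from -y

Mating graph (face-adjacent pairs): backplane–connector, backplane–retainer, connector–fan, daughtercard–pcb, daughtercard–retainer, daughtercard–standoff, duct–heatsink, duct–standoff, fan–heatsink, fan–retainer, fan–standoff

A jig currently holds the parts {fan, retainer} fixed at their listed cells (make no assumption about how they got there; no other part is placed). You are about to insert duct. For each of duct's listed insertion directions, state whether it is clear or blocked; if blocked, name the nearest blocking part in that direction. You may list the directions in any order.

+x: ray from duct(0, 0) has no placed part ⇒ clear
+y: ray from duct(0, 0) has no placed part ⇒ clear

+x: clear; +y: clear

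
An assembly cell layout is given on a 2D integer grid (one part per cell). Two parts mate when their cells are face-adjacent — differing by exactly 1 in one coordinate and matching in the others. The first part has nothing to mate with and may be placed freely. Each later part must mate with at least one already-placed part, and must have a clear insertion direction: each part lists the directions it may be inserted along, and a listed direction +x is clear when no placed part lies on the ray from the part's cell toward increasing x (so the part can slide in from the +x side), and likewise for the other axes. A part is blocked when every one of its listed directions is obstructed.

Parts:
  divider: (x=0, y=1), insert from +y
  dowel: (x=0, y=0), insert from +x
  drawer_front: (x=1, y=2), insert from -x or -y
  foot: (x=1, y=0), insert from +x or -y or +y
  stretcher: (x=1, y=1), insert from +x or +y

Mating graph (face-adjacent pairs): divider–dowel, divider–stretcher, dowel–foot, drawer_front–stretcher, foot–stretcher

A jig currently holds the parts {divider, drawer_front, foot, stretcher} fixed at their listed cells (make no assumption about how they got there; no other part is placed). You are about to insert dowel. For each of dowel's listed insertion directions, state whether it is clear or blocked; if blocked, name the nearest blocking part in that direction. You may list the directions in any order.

+x: blocked by foot

+x: nearest on ray is foot@(1, 0) ⇒ blocked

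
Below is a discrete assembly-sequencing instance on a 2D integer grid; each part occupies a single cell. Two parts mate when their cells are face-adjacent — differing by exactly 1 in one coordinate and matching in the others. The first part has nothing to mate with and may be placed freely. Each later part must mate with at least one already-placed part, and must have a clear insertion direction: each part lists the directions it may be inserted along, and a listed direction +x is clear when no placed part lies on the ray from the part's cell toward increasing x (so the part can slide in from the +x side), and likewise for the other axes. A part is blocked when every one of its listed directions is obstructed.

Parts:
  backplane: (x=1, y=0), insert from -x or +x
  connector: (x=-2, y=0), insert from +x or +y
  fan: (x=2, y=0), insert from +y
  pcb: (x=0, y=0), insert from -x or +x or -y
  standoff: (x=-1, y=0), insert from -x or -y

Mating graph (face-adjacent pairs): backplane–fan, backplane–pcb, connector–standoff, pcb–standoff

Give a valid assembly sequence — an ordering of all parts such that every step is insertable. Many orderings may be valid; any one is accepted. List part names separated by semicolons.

connector; standoff; pcb; backplane; fan

1. connector@(-2, 0) [+x clear] — {connector}
2. standoff@(-1, 0) [-y clear] — {connector, standoff}
3. pcb@(0, 0) [+x clear] — {connector, pcb, standoff}
4. backplane@(1, 0) [+x clear] — {backplane, connector, pcb, standoff}
5. fan@(2, 0) [+y clear] — {backplane, connector, fan, pcb, standoff}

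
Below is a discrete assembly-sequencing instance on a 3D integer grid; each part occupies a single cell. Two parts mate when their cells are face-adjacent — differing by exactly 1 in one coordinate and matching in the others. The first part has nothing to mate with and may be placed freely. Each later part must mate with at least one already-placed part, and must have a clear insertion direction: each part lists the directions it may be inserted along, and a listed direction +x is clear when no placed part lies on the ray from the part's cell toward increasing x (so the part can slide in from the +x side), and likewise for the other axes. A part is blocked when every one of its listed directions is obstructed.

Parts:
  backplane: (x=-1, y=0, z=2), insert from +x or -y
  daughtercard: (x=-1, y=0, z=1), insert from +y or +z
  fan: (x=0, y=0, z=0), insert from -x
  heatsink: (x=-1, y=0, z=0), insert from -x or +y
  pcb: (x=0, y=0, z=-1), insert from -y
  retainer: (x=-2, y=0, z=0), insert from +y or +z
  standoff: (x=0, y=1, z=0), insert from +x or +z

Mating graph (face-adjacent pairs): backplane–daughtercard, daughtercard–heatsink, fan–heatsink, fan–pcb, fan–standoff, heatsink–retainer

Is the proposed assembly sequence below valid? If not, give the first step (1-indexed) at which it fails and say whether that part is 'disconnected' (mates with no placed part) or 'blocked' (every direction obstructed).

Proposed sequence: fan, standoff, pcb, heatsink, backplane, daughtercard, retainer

1. fan@(0, 0, 0) [-x clear] — {fan}
2. standoff@(0, 1, 0) [+x clear] — {fan, standoff}
3. pcb@(0, 0, -1) [-y clear] — {fan, pcb, standoff}
4. heatsink@(-1, 0, 0) [-x clear] — {fan, heatsink, pcb, standoff}
5. backplane@(-1, 0, 2) — no placed neighbour ⇒ disconnected

Invalid at step 5 (disconnected)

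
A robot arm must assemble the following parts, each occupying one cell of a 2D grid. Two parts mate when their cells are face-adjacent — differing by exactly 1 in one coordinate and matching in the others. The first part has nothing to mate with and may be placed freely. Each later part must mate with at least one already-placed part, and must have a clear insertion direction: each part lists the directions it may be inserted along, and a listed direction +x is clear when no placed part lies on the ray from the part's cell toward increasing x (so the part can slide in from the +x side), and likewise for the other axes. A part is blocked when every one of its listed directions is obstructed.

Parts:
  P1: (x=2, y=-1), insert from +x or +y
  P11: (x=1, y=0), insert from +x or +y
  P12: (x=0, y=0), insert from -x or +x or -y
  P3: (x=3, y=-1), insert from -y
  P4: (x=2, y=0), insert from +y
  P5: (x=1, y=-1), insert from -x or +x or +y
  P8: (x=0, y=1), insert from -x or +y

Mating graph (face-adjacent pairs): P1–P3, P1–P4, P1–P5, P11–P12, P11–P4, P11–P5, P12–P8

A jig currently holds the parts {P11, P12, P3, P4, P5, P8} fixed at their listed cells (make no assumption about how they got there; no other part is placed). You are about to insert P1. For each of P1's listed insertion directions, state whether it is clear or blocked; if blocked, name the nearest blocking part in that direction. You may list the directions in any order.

+x: nearest on ray is P3@(3, -1) ⇒ blocked
+y: nearest on ray is P4@(2, 0) ⇒ blocked

+x: blocked by P3; +y: blocked by P4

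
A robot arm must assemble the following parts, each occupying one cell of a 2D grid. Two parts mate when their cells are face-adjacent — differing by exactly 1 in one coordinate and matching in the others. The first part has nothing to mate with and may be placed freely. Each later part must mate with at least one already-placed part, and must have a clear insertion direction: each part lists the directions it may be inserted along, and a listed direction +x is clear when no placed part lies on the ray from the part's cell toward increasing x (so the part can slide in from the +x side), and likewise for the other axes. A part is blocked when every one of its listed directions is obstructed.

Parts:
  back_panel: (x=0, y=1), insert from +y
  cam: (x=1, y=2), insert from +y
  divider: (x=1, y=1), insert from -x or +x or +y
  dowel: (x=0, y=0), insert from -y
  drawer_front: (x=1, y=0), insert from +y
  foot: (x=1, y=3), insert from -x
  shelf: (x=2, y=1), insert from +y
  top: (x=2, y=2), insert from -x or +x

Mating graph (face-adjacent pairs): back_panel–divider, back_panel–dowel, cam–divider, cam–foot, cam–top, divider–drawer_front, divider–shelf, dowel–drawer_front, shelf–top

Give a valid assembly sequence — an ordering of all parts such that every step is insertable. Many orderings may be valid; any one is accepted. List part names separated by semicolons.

dowel; back_panel; drawer_front; divider; cam; foot; shelf; top

1. dowel@(0, 0) [-y clear] — {dowel}
2. back_panel@(0, 1) [+y clear] — {back_panel, dowel}
3. drawer_front@(1, 0) [+y clear] — {back_panel, dowel, drawer_front}
4. divider@(1, 1) [+x clear] — {back_panel, divider, dowel, drawer_front}
5. cam@(1, 2) [+y clear] — {back_panel, cam, divider, dowel, drawer_front}
6. foot@(1, 3) [-x clear] — {back_panel, cam, divider, dowel, drawer_front, foot}
7. shelf@(2, 1) [+y clear] — {back_panel, cam, divider, dowel, drawer_front, foot, shelf}
8. top@(2, 2) [+x clear] — {back_panel, cam, divider, dowel, drawer_front, foot, shelf, top}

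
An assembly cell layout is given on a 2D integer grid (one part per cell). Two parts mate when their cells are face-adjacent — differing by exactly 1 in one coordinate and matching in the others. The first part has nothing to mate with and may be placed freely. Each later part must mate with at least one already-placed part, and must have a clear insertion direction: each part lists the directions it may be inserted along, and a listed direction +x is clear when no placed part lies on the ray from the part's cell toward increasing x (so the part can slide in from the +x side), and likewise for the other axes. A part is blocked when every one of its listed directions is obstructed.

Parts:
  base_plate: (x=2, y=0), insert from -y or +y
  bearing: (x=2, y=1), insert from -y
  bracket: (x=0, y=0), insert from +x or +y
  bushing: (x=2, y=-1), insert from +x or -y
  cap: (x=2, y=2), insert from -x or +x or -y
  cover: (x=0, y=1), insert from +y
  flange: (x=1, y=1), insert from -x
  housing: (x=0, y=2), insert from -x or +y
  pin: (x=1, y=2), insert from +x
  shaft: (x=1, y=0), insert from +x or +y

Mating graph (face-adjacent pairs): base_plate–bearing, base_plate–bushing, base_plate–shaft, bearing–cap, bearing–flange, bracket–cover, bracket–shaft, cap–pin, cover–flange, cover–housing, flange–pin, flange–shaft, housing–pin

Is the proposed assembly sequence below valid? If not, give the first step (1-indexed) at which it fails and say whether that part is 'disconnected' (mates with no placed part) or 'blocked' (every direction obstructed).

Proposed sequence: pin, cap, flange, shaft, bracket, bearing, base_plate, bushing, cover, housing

Valid

1. pin@(1, 2) [+x clear] — {pin}
2. cap@(2, 2) [+x clear] — {cap, pin}
3. flange@(1, 1) [-x clear] — {cap, flange, pin}
4. shaft@(1, 0) [+x clear] — {cap, flange, pin, shaft}
5. bracket@(0, 0) [+y clear] — {bracket, cap, flange, pin, shaft}
6. bearing@(2, 1) [-y clear] — {bearing, bracket, cap, flange, pin, shaft}
7. base_plate@(2, 0) [-y clear] — {base_plate, bearing, bracket, cap, flange, pin, shaft}
8. bushing@(2, -1) [+x clear] — {base_plate, bearing, bracket, bushing, cap, flange, pin, shaft}
9. cover@(0, 1) [+y clear] — {base_plate, bearing, bracket, bushing, cap, cover, flange, pin, shaft}
10. housing@(0, 2) [-x clear] — {base_plate, bearing, bracket, bushing, cap, cover, flange, housing, pin, shaft}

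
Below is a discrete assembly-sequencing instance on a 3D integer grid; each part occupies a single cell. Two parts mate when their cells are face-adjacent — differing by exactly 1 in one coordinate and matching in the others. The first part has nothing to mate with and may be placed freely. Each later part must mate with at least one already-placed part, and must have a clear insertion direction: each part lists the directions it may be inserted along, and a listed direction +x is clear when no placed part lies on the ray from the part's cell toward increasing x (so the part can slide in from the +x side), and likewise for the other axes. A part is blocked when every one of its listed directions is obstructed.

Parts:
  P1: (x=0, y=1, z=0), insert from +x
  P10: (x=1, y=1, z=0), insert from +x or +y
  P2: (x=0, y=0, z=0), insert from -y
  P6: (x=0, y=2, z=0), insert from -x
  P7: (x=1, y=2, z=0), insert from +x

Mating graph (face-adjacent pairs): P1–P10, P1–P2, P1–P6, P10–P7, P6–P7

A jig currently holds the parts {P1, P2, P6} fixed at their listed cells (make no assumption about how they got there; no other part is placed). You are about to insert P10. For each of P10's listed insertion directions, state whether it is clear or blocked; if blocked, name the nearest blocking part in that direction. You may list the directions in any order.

+x: clear; +y: clear

+x: ray from P10(1, 1, 0) has no placed part ⇒ clear
+y: ray from P10(1, 1, 0) has no placed part ⇒ clear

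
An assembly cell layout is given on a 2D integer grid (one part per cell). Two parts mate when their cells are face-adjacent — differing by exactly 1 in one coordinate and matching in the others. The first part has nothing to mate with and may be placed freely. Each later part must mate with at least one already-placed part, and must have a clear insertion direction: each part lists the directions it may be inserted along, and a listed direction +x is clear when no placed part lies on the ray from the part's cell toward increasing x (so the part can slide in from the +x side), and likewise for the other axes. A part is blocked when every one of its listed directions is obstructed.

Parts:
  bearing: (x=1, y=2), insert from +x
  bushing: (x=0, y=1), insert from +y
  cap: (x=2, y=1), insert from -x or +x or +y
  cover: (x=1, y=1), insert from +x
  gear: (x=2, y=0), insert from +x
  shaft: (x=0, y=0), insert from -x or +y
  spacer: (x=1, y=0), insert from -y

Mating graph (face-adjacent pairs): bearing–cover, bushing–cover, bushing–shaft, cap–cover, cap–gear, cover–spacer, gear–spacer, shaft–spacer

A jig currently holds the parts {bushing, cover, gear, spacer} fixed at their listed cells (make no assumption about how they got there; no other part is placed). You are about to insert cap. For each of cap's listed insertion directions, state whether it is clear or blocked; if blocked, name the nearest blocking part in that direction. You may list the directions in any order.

+x: clear; +y: clear; -x: blocked by cover

-x: nearest on ray is cover@(1, 1) ⇒ blocked
+x: ray from cap(2, 1) has no placed part ⇒ clear
+y: ray from cap(2, 1) has no placed part ⇒ clear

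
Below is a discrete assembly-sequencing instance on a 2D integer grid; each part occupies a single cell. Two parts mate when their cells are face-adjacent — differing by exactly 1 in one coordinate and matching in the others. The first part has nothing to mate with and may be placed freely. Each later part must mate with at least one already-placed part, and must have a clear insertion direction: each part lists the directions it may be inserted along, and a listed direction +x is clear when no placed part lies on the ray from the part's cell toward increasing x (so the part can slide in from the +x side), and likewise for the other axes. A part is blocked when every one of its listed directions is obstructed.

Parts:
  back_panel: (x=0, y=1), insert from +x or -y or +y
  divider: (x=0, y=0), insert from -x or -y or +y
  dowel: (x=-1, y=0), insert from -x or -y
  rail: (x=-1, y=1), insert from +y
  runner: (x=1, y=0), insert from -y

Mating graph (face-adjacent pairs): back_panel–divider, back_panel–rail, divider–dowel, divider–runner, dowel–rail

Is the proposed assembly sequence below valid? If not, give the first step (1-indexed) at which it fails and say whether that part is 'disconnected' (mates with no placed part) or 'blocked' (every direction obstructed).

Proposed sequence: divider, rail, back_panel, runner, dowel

Invalid at step 2 (disconnected)

1. divider@(0, 0) [-x clear] — {divider}
2. rail@(-1, 1) — no placed neighbour ⇒ disconnected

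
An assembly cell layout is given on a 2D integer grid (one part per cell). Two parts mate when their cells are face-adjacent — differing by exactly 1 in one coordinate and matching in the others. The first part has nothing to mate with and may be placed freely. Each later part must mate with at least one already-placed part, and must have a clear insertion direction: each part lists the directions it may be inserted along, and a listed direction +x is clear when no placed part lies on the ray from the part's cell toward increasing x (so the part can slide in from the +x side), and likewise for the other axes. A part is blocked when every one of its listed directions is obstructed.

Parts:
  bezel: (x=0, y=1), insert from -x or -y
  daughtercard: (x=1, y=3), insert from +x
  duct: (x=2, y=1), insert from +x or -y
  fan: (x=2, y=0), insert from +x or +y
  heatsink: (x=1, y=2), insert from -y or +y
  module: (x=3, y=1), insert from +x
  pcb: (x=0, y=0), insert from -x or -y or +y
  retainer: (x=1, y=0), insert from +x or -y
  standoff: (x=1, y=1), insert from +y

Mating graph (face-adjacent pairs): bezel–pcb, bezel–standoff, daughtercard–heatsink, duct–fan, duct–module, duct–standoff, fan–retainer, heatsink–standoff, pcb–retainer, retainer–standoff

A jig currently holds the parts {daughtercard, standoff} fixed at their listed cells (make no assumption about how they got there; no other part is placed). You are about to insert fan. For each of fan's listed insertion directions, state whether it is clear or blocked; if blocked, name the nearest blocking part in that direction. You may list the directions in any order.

+x: clear; +y: clear

+x: ray from fan(2, 0) has no placed part ⇒ clear
+y: ray from fan(2, 0) has no placed part ⇒ clear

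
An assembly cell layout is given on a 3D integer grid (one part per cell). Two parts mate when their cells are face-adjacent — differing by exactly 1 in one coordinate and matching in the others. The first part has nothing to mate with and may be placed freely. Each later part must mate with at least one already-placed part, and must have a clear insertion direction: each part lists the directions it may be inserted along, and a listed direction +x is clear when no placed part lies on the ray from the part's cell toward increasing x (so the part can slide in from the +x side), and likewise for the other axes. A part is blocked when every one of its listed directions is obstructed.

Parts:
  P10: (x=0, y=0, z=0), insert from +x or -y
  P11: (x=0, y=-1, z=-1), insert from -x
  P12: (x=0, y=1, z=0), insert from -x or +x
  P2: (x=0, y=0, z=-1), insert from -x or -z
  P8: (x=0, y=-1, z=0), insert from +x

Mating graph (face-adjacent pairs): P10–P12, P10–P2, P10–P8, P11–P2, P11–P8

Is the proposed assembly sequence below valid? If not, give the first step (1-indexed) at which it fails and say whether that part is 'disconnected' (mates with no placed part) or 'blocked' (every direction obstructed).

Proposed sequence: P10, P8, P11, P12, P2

Valid

1. P10@(0, 0, 0) [+x clear] — {P10}
2. P8@(0, -1, 0) [+x clear] — {P10, P8}
3. P11@(0, -1, -1) [-x clear] — {P10, P11, P8}
4. P12@(0, 1, 0) [-x clear] — {P10, P11, P12, P8}
5. P2@(0, 0, -1) [-x clear] — {P10, P11, P12, P2, P8}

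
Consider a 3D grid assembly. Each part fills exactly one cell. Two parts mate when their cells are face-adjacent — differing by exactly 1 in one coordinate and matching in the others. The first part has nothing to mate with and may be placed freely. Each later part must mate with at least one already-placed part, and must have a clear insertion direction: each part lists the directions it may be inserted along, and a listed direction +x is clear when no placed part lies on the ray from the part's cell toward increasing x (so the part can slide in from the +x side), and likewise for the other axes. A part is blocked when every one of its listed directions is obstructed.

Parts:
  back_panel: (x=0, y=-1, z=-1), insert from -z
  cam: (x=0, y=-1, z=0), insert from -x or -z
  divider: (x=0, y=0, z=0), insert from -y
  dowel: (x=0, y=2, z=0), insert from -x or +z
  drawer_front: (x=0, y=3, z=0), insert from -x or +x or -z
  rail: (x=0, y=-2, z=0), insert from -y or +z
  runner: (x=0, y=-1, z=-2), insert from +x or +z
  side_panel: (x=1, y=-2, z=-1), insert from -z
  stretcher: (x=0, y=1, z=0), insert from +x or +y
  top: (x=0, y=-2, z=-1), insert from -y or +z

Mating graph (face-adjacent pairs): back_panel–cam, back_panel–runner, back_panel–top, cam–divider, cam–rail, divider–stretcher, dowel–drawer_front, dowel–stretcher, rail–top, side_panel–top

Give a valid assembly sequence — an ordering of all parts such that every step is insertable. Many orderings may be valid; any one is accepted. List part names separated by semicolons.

1. drawer_front@(0, 3, 0) [-x clear] — {drawer_front}
2. dowel@(0, 2, 0) [-x clear] — {dowel, drawer_front}
3. stretcher@(0, 1, 0) [+x clear] — {dowel, drawer_front, stretcher}
4. divider@(0, 0, 0) [-y clear] — {divider, dowel, drawer_front, stretcher}
5. cam@(0, -1, 0) [-x clear] — {cam, divider, dowel, drawer_front, stretcher}
6. back_panel@(0, -1, -1) [-z clear] — {back_panel, cam, divider, dowel, drawer_front, stretcher}
7. top@(0, -2, -1) [-y clear] — {back_panel, cam, divider, dowel, drawer_front, stretcher, top}
8. rail@(0, -2, 0) [-y clear] — {back_panel, cam, divider, dowel, drawer_front, rail, stretcher, top}
9. runner@(0, -1, -2) [+x clear] — {back_panel, cam, divider, dowel, drawer_front, rail, runner, stretcher, top}
10. side_panel@(1, -2, -1) [-z clear] — {back_panel, cam, divider, dowel, drawer_front, rail, runner, side_panel, stretcher, top}

drawer_front; dowel; stretcher; divider; cam; back_panel; top; rail; runner; side_panel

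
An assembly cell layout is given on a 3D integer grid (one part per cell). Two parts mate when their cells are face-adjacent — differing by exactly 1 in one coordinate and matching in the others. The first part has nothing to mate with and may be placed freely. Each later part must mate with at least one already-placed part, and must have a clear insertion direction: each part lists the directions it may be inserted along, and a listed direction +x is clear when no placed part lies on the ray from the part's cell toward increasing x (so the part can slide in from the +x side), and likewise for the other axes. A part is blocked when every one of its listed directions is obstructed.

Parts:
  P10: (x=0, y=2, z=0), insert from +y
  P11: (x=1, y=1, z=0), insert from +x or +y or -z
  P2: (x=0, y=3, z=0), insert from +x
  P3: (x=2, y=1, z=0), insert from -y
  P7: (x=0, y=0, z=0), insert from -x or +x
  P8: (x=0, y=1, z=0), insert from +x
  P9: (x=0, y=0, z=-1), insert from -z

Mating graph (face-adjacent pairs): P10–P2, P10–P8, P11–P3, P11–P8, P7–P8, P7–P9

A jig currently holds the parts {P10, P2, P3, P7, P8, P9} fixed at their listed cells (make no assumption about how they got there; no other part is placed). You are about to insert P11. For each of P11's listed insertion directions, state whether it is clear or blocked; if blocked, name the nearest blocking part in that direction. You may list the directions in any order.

+x: nearest on ray is P3@(2, 1, 0) ⇒ blocked
+y: ray from P11(1, 1, 0) has no placed part ⇒ clear
-z: ray from P11(1, 1, 0) has no placed part ⇒ clear

+x: blocked by P3; +y: clear; -z: clear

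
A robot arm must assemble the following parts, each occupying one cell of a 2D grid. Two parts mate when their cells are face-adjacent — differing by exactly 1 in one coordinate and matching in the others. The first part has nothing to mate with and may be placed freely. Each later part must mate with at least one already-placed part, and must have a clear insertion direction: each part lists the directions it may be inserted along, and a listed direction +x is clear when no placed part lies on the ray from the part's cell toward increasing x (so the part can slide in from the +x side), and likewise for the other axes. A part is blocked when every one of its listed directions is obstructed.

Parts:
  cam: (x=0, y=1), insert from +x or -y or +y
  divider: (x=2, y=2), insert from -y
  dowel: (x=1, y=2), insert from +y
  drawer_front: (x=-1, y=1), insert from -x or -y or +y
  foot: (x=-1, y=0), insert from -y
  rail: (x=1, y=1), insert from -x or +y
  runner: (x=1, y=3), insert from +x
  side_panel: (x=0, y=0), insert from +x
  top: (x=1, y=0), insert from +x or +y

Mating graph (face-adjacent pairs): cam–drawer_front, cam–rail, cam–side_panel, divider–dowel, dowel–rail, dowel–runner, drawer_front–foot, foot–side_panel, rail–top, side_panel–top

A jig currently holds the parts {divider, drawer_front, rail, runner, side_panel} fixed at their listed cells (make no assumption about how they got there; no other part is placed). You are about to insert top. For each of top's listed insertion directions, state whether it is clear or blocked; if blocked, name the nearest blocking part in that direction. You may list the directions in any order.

+x: ray from top(1, 0) has no placed part ⇒ clear
+y: nearest on ray is rail@(1, 1) ⇒ blocked

+x: clear; +y: blocked by rail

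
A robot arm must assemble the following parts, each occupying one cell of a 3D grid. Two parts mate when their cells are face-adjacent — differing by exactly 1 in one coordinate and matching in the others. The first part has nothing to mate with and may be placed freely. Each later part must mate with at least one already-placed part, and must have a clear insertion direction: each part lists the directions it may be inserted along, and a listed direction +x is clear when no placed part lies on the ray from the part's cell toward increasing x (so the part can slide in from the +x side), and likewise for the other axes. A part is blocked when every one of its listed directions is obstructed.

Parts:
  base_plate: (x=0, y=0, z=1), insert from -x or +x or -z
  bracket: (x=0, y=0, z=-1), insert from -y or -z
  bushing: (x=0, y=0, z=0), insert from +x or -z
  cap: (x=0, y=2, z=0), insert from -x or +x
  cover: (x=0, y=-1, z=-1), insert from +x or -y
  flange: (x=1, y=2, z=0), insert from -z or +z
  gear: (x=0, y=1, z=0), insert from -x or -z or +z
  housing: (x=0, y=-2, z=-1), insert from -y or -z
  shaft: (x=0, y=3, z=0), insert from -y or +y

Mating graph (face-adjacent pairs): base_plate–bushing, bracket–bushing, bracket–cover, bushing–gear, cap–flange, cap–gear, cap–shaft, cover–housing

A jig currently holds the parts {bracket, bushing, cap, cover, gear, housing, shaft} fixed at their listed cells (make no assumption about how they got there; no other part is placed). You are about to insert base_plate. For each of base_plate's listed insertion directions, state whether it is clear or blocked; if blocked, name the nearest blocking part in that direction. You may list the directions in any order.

-x: ray from base_plate(0, 0, 1) has no placed part ⇒ clear
+x: ray from base_plate(0, 0, 1) has no placed part ⇒ clear
-z: nearest on ray is bushing@(0, 0, 0) ⇒ blocked

+x: clear; -x: clear; -z: blocked by bushing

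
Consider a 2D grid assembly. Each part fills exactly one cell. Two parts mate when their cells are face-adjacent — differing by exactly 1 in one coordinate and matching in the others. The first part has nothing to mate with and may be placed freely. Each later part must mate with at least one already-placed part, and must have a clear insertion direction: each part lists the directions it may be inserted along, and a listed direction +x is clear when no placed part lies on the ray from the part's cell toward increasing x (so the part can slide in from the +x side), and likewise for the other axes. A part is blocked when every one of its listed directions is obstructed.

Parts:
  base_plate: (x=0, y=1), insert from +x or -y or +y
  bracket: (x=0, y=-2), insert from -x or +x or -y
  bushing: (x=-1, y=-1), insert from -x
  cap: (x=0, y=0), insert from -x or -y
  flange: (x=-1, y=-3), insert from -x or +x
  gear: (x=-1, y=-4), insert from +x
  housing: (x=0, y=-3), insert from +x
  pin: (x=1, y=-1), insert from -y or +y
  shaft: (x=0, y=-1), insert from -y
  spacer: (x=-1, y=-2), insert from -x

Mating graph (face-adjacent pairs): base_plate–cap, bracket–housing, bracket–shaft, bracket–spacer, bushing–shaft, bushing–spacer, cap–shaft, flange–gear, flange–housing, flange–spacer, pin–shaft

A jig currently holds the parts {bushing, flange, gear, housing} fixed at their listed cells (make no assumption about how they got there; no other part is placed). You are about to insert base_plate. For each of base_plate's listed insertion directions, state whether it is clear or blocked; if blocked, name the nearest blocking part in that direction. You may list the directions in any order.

+x: ray from base_plate(0, 1) has no placed part ⇒ clear
-y: nearest on ray is housing@(0, -3) ⇒ blocked
+y: ray from base_plate(0, 1) has no placed part ⇒ clear

+x: clear; +y: clear; -y: blocked by housing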